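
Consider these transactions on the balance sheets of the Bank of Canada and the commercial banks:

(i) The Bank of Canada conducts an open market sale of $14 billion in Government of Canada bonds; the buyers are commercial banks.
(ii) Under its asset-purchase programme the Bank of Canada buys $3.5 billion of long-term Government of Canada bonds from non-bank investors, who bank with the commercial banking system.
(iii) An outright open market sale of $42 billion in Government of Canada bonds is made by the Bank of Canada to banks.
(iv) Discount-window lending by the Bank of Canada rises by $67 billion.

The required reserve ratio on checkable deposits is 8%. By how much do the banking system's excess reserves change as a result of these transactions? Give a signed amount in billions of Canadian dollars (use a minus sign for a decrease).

OMO sale (to banks) $14 billion: reserves −$14B, deposits 0.
Asset purchase (from non-banks) $3.5 billion: reserves +$3.5B, deposits +$3.5B.
OMO sale (to banks) $42 billion: reserves −$42B, deposits 0.
Discount-window loan $67 billion: reserves +$67B, deposits 0.
Totals: Δreserves = +$14.5B, Δdeposits = +$3.5B.
Δrequired reserves = 8% × +$3.5B = +$0.28B.
Δexcess reserves = Δreserves − Δrequired = +$14.5B − (+$0.28B) = +$14.22 billion.

+$14.22 billion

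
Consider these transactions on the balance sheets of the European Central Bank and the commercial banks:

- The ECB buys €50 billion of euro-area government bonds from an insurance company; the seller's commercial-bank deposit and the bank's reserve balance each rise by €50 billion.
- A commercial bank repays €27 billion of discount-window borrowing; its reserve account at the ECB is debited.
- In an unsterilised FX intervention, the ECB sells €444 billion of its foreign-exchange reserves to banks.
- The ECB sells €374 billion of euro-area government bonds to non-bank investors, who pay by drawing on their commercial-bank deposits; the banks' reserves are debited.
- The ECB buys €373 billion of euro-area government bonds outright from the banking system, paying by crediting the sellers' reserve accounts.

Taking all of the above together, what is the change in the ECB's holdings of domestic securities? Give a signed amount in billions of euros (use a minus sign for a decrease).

+€49 billion

ECB balance sheet:
  Assets:      Securities +€49B, Loans to banks −€27B, Foreign assets −€444B
  Liabilities: Bank reserves −€422B
Commercial banking system:
  Assets:      Reserves at CB −€422B, Securities −€373B, Foreign assets +€444B
  Liabilities: Checkable deposits −€324B, Borrowings from CB −€27B
So the change in the ECB's holdings of domestic securities is +€49 billion.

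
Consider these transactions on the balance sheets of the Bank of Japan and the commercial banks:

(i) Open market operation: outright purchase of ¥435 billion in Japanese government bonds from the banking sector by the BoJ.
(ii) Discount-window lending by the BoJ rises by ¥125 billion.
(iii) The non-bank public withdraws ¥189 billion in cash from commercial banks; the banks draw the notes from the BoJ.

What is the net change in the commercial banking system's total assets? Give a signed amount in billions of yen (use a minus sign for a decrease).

BoJ balance sheet:
  Assets:      Securities +¥435B, Loans to banks +¥125B
  Liabilities: Bank reserves +¥371B, Currency in circulation +¥189B
Commercial banking system:
  Assets:      Reserves at CB +¥371B, Securities −¥435B
  Liabilities: Checkable deposits −¥189B, Borrowings from CB +¥125B
Change in total bank assets = -¥64 billion.

-¥64 billion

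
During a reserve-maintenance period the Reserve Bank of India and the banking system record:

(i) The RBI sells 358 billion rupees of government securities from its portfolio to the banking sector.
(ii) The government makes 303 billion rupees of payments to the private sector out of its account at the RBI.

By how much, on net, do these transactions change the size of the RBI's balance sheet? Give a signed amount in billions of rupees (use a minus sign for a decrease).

OMO sale (to banks) 358 billion rupees: an RBI asset is shed → −358B.
Government spending 303 billion rupees: only the composition of liabilities changes → 0.
Net: −358 + 0 = -358 billion.

-358 billion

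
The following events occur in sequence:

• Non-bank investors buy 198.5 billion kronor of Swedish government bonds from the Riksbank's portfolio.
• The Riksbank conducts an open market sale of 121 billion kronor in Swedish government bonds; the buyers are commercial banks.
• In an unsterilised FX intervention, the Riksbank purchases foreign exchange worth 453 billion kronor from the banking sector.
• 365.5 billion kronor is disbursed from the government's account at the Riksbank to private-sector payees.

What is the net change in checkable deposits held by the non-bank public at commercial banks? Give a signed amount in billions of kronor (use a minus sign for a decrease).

+167 billion

Riksbank balance sheet:
  Assets:      Securities −319.5B, Foreign assets +453B
  Liabilities: Bank reserves +499B, Government deposits −365.5B
Commercial banking system:
  Assets:      Reserves at CB +499B, Securities +121B, Foreign assets −453B
  Liabilities: Checkable deposits +167B
So the change in checkable deposits held by the non-bank public at commercial banks is +167 billion.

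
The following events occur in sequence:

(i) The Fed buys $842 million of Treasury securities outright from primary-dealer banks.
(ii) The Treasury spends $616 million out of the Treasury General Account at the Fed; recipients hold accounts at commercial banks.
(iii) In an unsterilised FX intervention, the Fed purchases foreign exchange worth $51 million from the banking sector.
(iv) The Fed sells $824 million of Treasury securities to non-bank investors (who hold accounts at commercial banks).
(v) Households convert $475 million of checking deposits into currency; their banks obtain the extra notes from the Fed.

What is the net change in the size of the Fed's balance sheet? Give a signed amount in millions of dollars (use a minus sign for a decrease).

+$69 million

OMO purchase (from banks) $842 million: a Fed asset is acquired → +$842M.
Government spending $616 million: only the composition of liabilities changes → 0.
FX purchase $51 million: a Fed asset is acquired → +$51M.
Asset sale (to non-banks) $824 million: a Fed asset is shed → −$824M.
Currency withdrawal $475 million: only the composition of liabilities changes → 0.
Net: 842 + 0 + 51 − 824 + 0 = +$69 million.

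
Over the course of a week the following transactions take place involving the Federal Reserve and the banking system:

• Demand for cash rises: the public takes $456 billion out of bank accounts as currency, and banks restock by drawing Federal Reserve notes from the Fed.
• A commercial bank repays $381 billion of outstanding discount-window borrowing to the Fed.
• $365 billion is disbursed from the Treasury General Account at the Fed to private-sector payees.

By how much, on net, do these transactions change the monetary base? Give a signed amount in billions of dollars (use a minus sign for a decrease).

-$16 billion

Fed balance sheet:
  Assets:      Loans to banks −$381B
  Liabilities: Bank reserves −$472B, Currency in circulation +$456B, Government deposits −$365B
Monetary base = currency + reserves: +$456B + (−$472B) = -$16 billion.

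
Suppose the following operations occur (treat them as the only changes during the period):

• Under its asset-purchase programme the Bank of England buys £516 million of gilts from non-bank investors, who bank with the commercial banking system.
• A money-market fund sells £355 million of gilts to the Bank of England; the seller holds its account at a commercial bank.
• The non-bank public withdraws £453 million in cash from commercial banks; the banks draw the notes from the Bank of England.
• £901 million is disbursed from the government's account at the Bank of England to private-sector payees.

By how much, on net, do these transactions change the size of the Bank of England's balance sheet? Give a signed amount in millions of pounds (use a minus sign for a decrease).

Bank of England balance sheet:
  Assets:      Securities +£871M
  Liabilities: Bank reserves +£1319M, Currency in circulation +£453M, Government deposits −£901M
Change in total Bank of England assets = +£871 million.

+£871 million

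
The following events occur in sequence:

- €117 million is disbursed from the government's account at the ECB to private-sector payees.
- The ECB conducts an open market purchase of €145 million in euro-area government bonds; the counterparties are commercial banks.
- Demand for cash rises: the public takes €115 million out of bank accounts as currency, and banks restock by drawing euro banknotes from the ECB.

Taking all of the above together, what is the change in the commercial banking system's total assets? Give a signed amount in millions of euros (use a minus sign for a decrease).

+€2 million

Government spending €117 million: bank balance sheets expand → +€117M.
OMO purchase (from banks) €145 million: just an asset swap on bank balance sheets → 0.
Currency withdrawal €115 million: bank balance sheets shrink → −€115M.
Net: 117 + 0 − 115 = +€2 million.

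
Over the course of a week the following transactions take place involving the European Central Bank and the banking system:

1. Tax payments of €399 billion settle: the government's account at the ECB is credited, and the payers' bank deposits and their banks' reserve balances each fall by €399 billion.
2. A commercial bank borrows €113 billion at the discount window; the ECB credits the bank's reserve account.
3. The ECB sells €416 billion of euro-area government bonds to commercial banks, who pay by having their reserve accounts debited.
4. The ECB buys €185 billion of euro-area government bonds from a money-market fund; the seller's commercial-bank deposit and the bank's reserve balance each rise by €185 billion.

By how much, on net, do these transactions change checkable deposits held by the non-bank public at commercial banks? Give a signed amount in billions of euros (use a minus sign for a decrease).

-€214 billion

Government account inflow €399 billion: non-bank counterparties' bank balances fall → −€399B.
Discount-window loan €113 billion: the counterparty is a bank, so public deposits are unchanged → 0.
OMO sale (to banks) €416 billion: the counterparty is a bank, so public deposits are unchanged → 0.
Asset purchase (from non-banks) €185 billion: non-bank counterparties' bank balances rise → +€185B.
Net: −399 + 0 + 0 + 185 = -€214 billion.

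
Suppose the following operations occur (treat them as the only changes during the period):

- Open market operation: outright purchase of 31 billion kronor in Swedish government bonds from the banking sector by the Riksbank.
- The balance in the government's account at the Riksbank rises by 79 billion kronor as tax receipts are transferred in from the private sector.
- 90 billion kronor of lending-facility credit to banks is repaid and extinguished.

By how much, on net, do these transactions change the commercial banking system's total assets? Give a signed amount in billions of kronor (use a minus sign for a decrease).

-169 billion

OMO purchase (from banks) 31 billion kronor: just an asset swap on bank balance sheets → 0.
Government account inflow 79 billion kronor: bank balance sheets shrink → −79B.
Discount-window repayment 90 billion kronor: bank balance sheets shrink → −90B.
Net: 0 − 79 − 90 = -169 billion.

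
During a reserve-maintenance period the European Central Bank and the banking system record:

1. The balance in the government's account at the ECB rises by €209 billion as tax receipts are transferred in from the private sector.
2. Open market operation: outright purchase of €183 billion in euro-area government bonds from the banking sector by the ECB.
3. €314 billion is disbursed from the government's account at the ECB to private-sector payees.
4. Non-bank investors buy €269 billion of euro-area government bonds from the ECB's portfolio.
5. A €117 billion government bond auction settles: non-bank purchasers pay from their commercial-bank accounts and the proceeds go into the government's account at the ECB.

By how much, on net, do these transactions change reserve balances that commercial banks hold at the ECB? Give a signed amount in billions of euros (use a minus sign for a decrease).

Government account inflow €209 billion: funds move from bank reserves into the government account → −€209B.
OMO purchase (from banks) €183 billion: the ECB pays by crediting reserve accounts → +€183B.
Government spending €314 billion: government payments flow into bank reserve accounts → +€314B.
Asset sale (to non-banks) €269 billion: the non-bank buyers' banks settle from reserves → −€269B.
Government account inflow €117 billion: funds move from bank reserves into the government account → −€117B.
Net: −209 + 183 + 314 − 269 − 117 = -€98 billion.

-€98 billion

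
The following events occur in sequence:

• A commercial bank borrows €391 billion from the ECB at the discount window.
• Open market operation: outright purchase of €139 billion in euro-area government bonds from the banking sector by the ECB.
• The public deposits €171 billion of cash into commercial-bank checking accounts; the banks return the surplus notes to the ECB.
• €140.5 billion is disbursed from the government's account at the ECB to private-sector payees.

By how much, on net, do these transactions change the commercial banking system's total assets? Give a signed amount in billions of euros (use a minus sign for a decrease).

+€702.5 billion

ECB balance sheet:
  Assets:      Securities +€139B, Loans to banks +€391B
  Liabilities: Bank reserves +€841.5B, Currency in circulation −€171B, Government deposits −€140.5B
Commercial banking system:
  Assets:      Reserves at CB +€841.5B, Securities −€139B
  Liabilities: Checkable deposits +€311.5B, Borrowings from CB +€391B
Change in total bank assets = +€702.5 billion.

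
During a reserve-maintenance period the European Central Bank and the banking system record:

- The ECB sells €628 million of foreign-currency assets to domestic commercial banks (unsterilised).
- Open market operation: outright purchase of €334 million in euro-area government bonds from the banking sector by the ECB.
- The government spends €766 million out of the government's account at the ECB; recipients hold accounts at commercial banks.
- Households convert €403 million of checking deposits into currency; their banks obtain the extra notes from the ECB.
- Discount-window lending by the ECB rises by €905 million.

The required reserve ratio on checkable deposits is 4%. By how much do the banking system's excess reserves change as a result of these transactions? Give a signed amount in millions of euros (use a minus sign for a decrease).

FX sale €628 million: reserves −€628M, deposits 0.
OMO purchase (from banks) €334 million: reserves +€334M, deposits 0.
Government spending €766 million: reserves +€766M, deposits +€766M.
Currency withdrawal €403 million: reserves −€403M, deposits −€403M.
Discount-window loan €905 million: reserves +€905M, deposits 0.
Totals: Δreserves = +€974M, Δdeposits = +€363M.
Δrequired reserves = 4% × +€363M = +€14.52M.
Δexcess reserves = Δreserves − Δrequired = +€974M − (+€14.52M) = +€959.48 million.

+€959.48 million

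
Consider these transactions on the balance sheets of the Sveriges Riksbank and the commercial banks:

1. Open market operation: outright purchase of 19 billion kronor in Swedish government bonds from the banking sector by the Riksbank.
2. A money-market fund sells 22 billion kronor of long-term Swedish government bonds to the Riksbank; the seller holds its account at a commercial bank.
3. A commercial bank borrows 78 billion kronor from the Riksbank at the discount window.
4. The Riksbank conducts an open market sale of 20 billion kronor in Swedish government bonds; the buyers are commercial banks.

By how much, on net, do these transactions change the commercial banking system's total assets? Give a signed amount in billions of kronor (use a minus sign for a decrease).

Riksbank balance sheet:
  Assets:      Securities +21B, Loans to banks +78B
  Liabilities: Bank reserves +99B
Commercial banking system:
  Assets:      Reserves at CB +99B, Securities +1B
  Liabilities: Checkable deposits +22B, Borrowings from CB +78B
Change in total bank assets = +100 billion.

+100 billion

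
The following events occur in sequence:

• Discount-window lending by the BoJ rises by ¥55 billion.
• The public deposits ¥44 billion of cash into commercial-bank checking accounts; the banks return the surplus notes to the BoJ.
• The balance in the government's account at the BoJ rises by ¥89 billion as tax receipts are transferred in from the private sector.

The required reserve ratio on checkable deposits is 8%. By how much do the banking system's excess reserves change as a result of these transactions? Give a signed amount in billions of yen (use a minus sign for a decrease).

Discount-window loan ¥55 billion: reserves +¥55B, deposits 0.
Currency deposit ¥44 billion: reserves +¥44B, deposits +¥44B.
Government account inflow ¥89 billion: reserves −¥89B, deposits −¥89B.
Totals: Δreserves = +¥10B, Δdeposits = −¥45B.
Δrequired reserves = 8% × −¥45B = −¥3.6B.
Δexcess reserves = Δreserves − Δrequired = +¥10B − (−¥3.6B) = +¥13.6 billion.

+¥13.6 billion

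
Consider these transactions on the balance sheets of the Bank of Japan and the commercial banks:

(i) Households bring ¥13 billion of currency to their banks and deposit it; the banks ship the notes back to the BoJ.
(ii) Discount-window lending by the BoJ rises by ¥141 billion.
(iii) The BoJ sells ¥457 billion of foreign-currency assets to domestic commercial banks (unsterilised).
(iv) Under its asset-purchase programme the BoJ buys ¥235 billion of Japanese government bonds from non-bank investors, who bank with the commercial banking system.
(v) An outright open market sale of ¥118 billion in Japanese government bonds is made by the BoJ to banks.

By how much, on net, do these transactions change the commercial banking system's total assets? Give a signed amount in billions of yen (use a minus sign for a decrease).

+¥389 billion

Currency deposit ¥13 billion: bank balance sheets expand → +¥13B.
Discount-window loan ¥141 billion: bank balance sheets expand → +¥141B.
FX sale ¥457 billion: just an asset swap on bank balance sheets → 0.
Asset purchase (from non-banks) ¥235 billion: bank balance sheets expand → +¥235B.
OMO sale (to banks) ¥118 billion: just an asset swap on bank balance sheets → 0.
Net: 13 + 141 + 0 + 235 + 0 = +¥389 billion.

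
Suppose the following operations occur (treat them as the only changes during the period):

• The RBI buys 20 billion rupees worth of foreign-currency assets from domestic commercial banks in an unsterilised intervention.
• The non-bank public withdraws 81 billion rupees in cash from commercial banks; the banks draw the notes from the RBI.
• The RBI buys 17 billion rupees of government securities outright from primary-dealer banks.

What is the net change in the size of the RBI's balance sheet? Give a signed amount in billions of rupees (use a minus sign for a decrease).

FX purchase 20 billion rupees: an RBI asset is acquired → +20B.
Currency withdrawal 81 billion rupees: only the composition of liabilities changes → 0.
OMO purchase (from banks) 17 billion rupees: an RBI asset is acquired → +17B.
Net: 20 + 0 + 17 = +37 billion.

+37 billion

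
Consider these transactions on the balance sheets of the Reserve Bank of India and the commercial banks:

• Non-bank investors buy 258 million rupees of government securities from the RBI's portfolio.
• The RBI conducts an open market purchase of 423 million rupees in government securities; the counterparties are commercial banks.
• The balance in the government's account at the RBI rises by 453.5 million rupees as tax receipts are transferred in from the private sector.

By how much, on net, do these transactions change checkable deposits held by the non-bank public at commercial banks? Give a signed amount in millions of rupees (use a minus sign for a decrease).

Asset sale (to non-banks) 258 million rupees: non-bank counterparties' bank balances fall → −258M.
OMO purchase (from banks) 423 million rupees: the counterparty is a bank, so public deposits are unchanged → 0.
Government account inflow 453.5 million rupees: non-bank counterparties' bank balances fall → −453.5M.
Net: −258 + 0 − 453.5 = -711.5 million.

-711.5 million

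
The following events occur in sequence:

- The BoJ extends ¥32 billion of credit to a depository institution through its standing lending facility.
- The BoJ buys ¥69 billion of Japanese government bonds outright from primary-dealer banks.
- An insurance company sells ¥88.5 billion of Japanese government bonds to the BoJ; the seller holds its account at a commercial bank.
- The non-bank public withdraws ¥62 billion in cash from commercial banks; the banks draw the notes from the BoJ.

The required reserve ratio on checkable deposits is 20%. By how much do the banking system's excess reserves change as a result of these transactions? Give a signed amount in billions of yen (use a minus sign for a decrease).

+¥122.2 billion

Discount-window loan ¥32 billion: reserves +¥32B, deposits 0.
OMO purchase (from banks) ¥69 billion: reserves +¥69B, deposits 0.
Asset purchase (from non-banks) ¥88.5 billion: reserves +¥88.5B, deposits +¥88.5B.
Currency withdrawal ¥62 billion: reserves −¥62B, deposits −¥62B.
Totals: Δreserves = +¥127.5B, Δdeposits = +¥26.5B.
Δrequired reserves = 20% × +¥26.5B = +¥5.3B.
Δexcess reserves = Δreserves − Δrequired = +¥127.5B − (+¥5.3B) = +¥122.2 billion.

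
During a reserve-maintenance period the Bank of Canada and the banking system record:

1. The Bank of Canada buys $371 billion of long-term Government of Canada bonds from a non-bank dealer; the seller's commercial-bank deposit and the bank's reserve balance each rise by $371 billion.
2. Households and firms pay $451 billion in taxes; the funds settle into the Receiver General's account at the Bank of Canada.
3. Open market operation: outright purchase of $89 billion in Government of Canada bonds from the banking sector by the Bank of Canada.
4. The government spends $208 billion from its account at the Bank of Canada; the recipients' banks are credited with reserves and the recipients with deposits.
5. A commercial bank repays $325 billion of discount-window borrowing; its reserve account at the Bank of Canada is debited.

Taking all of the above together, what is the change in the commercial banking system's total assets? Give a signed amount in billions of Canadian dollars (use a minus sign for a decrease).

Asset purchase (from non-banks) $371 billion: bank balance sheets expand → +$371B.
Government account inflow $451 billion: bank balance sheets shrink → −$451B.
OMO purchase (from banks) $89 billion: just an asset swap on bank balance sheets → 0.
Government spending $208 billion: bank balance sheets expand → +$208B.
Discount-window repayment $325 billion: bank balance sheets shrink → −$325B.
Net: 371 − 451 + 0 + 208 − 325 = -$197 billion.

-$197 billion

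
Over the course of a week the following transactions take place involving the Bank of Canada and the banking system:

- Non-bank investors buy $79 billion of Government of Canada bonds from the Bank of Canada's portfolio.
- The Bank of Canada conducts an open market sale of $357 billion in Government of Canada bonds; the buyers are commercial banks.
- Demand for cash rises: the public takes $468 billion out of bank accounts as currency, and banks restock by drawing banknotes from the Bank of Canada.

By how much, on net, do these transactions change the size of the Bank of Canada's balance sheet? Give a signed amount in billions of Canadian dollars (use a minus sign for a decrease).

Bank of Canada balance sheet:
  Assets:      Securities −$436B
  Liabilities: Bank reserves −$904B, Currency in circulation +$468B
Change in total Bank of Canada assets = -$436 billion.

-$436 billion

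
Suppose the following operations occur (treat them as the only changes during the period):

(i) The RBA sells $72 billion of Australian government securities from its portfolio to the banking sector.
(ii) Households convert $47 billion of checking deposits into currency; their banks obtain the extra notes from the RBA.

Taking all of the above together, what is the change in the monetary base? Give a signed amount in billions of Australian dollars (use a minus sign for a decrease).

RBA balance sheet:
  Assets:      Securities −$72B
  Liabilities: Bank reserves −$119B, Currency in circulation +$47B
Monetary base = currency + reserves: +$47B + (−$119B) = -$72 billion.

-$72 billion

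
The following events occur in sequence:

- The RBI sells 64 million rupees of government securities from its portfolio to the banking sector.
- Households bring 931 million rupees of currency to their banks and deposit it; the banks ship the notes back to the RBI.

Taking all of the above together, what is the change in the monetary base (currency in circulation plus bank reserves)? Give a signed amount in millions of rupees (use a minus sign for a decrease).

OMO sale (to banks) 64 million rupees: RBI balance sheet contracts → −64M.
Currency deposit 931 million rupees: just a shift between currency and reserves — both are base money → 0.
Net: −64 + 0 = -64 million.

-64 million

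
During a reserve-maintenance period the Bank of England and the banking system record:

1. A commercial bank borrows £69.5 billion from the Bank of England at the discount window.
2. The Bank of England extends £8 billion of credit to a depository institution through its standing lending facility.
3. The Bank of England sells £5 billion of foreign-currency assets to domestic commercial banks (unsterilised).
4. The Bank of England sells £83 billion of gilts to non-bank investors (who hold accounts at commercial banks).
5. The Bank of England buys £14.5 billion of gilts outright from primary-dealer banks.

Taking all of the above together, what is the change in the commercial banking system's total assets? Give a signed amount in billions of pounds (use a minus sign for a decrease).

Discount-window loan £69.5 billion: bank balance sheets expand → +£69.5B.
Discount-window loan £8 billion: bank balance sheets expand → +£8B.
FX sale £5 billion: just an asset swap on bank balance sheets → 0.
Asset sale (to non-banks) £83 billion: bank balance sheets shrink → −£83B.
OMO purchase (from banks) £14.5 billion: just an asset swap on bank balance sheets → 0.
Net: 69.5 + 8 + 0 − 83 + 0 = -£5.5 billion.

-£5.5 billion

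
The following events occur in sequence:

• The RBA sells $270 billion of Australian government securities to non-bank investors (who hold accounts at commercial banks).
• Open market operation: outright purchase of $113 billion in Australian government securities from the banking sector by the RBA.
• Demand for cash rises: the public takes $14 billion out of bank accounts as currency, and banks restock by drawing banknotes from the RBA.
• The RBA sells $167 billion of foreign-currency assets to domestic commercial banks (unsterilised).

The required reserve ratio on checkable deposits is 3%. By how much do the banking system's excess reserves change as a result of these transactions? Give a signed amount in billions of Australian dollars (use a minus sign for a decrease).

-$329.48 billion

Asset sale (to non-banks) $270 billion: reserves −$270B, deposits −$270B.
OMO purchase (from banks) $113 billion: reserves +$113B, deposits 0.
Currency withdrawal $14 billion: reserves −$14B, deposits −$14B.
FX sale $167 billion: reserves −$167B, deposits 0.
Totals: Δreserves = −$338B, Δdeposits = −$284B.
Δrequired reserves = 3% × −$284B = −$8.52B.
Δexcess reserves = Δreserves − Δrequired = −$338B − (−$8.52B) = -$329.48 billion.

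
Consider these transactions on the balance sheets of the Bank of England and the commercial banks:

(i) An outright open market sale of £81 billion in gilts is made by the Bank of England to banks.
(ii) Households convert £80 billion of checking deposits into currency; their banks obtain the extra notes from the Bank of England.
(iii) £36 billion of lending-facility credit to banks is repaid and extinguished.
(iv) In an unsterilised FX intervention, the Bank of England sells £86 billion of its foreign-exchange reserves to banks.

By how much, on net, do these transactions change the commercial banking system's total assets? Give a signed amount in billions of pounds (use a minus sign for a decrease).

-£116 billion

Bank of England balance sheet:
  Assets:      Securities −£81B, Loans to banks −£36B, Foreign assets −£86B
  Liabilities: Bank reserves −£283B, Currency in circulation +£80B
Commercial banking system:
  Assets:      Reserves at CB −£283B, Securities +£81B, Foreign assets +£86B
  Liabilities: Checkable deposits −£80B, Borrowings from CB −£36B
Change in total bank assets = -£116 billion.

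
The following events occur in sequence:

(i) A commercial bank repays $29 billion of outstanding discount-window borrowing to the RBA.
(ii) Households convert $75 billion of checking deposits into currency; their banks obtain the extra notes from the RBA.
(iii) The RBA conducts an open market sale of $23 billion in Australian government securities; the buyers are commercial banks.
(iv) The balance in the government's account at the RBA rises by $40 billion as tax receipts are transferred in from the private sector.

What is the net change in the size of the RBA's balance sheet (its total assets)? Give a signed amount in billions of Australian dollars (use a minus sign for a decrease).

-$52 billion

RBA balance sheet:
  Assets:      Securities −$23B, Loans to banks −$29B
  Liabilities: Bank reserves −$167B, Currency in circulation +$75B, Government deposits +$40B
Commercial banking system:
  Assets:      Reserves at CB −$167B, Securities +$23B
  Liabilities: Checkable deposits −$115B, Borrowings from CB −$29B
Change in total RBA assets = -$52 billion.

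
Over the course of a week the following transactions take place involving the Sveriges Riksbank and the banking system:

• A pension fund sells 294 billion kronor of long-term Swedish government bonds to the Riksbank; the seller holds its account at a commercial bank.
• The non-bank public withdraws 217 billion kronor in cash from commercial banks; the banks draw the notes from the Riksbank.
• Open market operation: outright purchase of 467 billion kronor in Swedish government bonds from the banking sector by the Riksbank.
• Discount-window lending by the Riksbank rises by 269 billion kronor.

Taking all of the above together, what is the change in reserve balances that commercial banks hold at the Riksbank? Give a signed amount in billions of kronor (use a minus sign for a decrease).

+813 billion

Asset purchase (from non-banks) 294 billion kronor: the Riksbank pays by crediting reserve accounts → +294B.
Currency withdrawal 217 billion kronor: banks swap reserves for currency → −217B.
OMO purchase (from banks) 467 billion kronor: the Riksbank pays by crediting reserve accounts → +467B.
Discount-window loan 269 billion kronor: the loan is credited to the bank's reserve account → +269B.
Net: 294 − 217 + 467 + 269 = +813 billion.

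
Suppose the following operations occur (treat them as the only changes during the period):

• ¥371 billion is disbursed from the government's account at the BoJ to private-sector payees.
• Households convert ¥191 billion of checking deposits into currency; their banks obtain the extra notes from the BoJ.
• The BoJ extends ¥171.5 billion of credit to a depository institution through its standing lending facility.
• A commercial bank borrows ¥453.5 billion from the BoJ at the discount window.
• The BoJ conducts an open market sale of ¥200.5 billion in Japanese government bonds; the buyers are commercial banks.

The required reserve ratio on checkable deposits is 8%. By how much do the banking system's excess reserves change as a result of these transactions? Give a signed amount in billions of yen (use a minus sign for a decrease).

Government spending ¥371 billion: reserves +¥371B, deposits +¥371B.
Currency withdrawal ¥191 billion: reserves −¥191B, deposits −¥191B.
Discount-window loan ¥171.5 billion: reserves +¥171.5B, deposits 0.
Discount-window loan ¥453.5 billion: reserves +¥453.5B, deposits 0.
OMO sale (to banks) ¥200.5 billion: reserves −¥200.5B, deposits 0.
Totals: Δreserves = +¥604.5B, Δdeposits = +¥180B.
Δrequired reserves = 8% × +¥180B = +¥14.4B.
Δexcess reserves = Δreserves − Δrequired = +¥604.5B − (+¥14.4B) = +¥590.1 billion.

+¥590.1 billion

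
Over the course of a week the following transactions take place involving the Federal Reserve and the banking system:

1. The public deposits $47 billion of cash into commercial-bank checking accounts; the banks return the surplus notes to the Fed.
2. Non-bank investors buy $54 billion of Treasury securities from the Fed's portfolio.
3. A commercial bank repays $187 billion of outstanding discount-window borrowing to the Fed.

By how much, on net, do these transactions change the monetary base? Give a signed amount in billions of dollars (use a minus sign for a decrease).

-$241 billion

Currency deposit $47 billion: just a shift between currency and reserves — both are base money → 0.
Asset sale (to non-banks) $54 billion: Fed balance sheet contracts → −$54B.
Discount-window repayment $187 billion: Fed balance sheet contracts → −$187B.
Net: 0 − 54 − 187 = -$241 billion.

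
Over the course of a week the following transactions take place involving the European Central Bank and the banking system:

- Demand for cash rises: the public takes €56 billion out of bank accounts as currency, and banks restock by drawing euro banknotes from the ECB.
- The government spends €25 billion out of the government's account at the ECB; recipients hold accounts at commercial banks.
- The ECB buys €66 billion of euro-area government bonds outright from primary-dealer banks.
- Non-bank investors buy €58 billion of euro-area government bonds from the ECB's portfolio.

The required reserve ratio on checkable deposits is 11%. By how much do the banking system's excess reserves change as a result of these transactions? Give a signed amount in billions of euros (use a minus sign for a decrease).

-€13.21 billion

Currency withdrawal €56 billion: reserves −€56B, deposits −€56B.
Government spending €25 billion: reserves +€25B, deposits +€25B.
OMO purchase (from banks) €66 billion: reserves +€66B, deposits 0.
Asset sale (to non-banks) €58 billion: reserves −€58B, deposits −€58B.
Totals: Δreserves = −€23B, Δdeposits = −€89B.
Δrequired reserves = 11% × −€89B = −€9.79B.
Δexcess reserves = Δreserves − Δrequired = −€23B − (−€9.79B) = -€13.21 billion.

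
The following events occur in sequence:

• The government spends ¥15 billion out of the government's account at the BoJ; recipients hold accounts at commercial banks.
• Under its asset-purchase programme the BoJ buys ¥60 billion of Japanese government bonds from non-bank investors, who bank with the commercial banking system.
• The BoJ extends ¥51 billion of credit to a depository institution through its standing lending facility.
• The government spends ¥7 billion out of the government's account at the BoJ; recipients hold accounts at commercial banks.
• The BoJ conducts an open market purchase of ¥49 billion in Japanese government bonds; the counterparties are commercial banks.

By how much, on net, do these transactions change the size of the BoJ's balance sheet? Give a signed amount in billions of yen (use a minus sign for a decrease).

BoJ balance sheet:
  Assets:      Securities +¥109B, Loans to banks +¥51B
  Liabilities: Bank reserves +¥182B, Government deposits −¥22B
Change in total BoJ assets = +¥160 billion.

+¥160 billion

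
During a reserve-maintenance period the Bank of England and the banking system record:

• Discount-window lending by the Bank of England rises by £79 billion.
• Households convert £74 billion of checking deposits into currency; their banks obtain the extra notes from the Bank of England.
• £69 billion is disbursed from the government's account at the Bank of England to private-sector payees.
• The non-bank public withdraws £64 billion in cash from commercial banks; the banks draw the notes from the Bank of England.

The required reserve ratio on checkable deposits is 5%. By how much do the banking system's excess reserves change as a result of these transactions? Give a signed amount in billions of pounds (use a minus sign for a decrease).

+£13.45 billion

Discount-window loan £79 billion: reserves +£79B, deposits 0.
Currency withdrawal £74 billion: reserves −£74B, deposits −£74B.
Government spending £69 billion: reserves +£69B, deposits +£69B.
Currency withdrawal £64 billion: reserves −£64B, deposits −£64B.
Totals: Δreserves = +£10B, Δdeposits = −£69B.
Δrequired reserves = 5% × −£69B = −£3.45B.
Δexcess reserves = Δreserves − Δrequired = +£10B − (−£3.45B) = +£13.45 billion.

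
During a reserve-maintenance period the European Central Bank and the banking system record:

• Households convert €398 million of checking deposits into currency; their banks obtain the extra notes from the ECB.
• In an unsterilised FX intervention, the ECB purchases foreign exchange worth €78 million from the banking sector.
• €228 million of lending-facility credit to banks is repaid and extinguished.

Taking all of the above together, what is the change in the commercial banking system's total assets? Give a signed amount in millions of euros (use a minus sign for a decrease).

-€626 million

Currency withdrawal €398 million: bank balance sheets shrink → −€398M.
FX purchase €78 million: just an asset swap on bank balance sheets → 0.
Discount-window repayment €228 million: bank balance sheets shrink → −€228M.
Net: −398 + 0 − 228 = -€626 million.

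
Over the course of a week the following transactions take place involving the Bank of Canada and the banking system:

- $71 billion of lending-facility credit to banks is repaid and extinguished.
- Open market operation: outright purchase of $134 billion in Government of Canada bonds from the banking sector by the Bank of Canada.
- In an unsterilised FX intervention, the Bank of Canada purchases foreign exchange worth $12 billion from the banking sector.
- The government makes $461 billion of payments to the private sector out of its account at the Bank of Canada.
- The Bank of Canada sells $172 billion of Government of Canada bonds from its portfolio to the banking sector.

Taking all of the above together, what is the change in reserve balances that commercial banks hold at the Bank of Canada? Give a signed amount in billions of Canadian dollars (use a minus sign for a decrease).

+$364 billion

Discount-window repayment $71 billion: repayment is debited from reserves → −$71B.
OMO purchase (from banks) $134 billion: the Bank of Canada pays by crediting reserve accounts → +$134B.
FX purchase $12 billion: the Bank of Canada pays by crediting reserve accounts → +$12B.
Government spending $461 billion: government payments flow into bank reserve accounts → +$461B.
OMO sale (to banks) $172 billion: the buying banks pay out of their reserve balances → −$172B.
Net: −71 + 134 + 12 + 461 − 172 = +$364 billion.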